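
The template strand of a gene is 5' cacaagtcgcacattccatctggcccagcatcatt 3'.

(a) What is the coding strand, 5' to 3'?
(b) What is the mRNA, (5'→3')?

(a) 5'-AATGATGCTGGGCCAGATGGAATGTGCGACTTGTG-3'
(b) 5'-AAUGAUGCUGGGCCAGAUGGAAUGUGCGACUUGUG-3'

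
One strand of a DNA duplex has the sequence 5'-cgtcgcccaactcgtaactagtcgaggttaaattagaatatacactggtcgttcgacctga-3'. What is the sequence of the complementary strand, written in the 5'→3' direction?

5'-TCAGGTCGAACGACCAGTGTATATTCTAATTTAACCTCGACTAGTTACGAGTTGGGCGACG-3'

Pairing A↔T and G↔C gives GCAGCGGGTTGAGCATTGATCAGCTCCAATTTAATCTTATATGTGACCAGCAAGCTGGACT, running 3'→5'. Reverse for the 5'→3' convention.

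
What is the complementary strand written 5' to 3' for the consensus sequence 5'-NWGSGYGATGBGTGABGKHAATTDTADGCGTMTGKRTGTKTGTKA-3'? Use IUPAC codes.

5'-TMACAMACAYMCAKACGCHTAHAATTDMCVTCACVCATCRCSCWN-3'

Standard pairs A↔T, G↔C; ambiguity codes pair R↔Y, M↔K, W↔W, S↔S, B↔V, D↔H, N↔N. Complement (NWCSCRCTACVCACTVCMDTTAAHATHCGCAKACMYACAMACAMT), then reverse for 5'→3'.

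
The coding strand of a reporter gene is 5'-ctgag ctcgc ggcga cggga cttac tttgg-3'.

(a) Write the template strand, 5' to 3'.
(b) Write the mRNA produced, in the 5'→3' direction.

(a) 5'-CCAAAGTAAGTCCCGTCGCCGCGAGCTCAG-3'
(b) 5′-CUGAGCUCGCGGCGACGGGACUUACUUUGG-3′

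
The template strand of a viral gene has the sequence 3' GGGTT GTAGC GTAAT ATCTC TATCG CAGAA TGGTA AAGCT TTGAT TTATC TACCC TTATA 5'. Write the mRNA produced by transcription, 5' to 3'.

Reading the template 3'→5' as shown, RNA polymerase pairs each base (A→U, T→A, G↔C) to build mRNA 5'→3' directly.

5'-CCCAACAUCGCAUUAUAGAGAUAGCGUCUUACCAUUUCGAAACUAAAUAGAUGGGAAUAU-3'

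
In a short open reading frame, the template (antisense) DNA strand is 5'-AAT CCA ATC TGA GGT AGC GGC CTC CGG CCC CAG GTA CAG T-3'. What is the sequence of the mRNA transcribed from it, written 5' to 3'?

The mRNA has the sequence of the coding strand (reverse complement of the template) with T→U. Reverse complement of AATCCAATCTGAGGTAGCGGCCTCCGGCCCCAGGTACAGT is ACTGTACCTGGGGCCGGAGGCCGCTACCTCAGATTGGATT; then T→U.

5'-ACUGUACCUGGGGCCGGAGGCCGCUACCUCAGAUUGGAUU-3'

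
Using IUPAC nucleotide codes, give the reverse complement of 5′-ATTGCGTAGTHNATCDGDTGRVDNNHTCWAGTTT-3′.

5'-AAACTWGADNNHBYCAHCHGATNDACTACGCAAT-3'

Standard pairs A↔T, G↔C; ambiguity codes pair R↔Y, W↔W, D↔H, V↔B, N↔N. Complement (TAACGCATCADNTAGHCHACYBHNNDAGWTCAAA), then reverse for 5'→3'.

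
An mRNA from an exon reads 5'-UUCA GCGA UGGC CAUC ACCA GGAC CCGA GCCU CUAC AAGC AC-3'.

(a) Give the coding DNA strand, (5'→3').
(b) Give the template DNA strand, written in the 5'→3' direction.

(a) 5'-TTCAGCGATGGCCATCACCAGGACCCGAGCCTCTACAAGCAC-3'
(b) 5'-GTGCTTGTAGAGGCTCGGGTCCTGGTGATGGCCATCGCTGAA-3'

(a) The coding strand matches the mRNA with U→T.
(b) The template strand is the reverse complement of the coding strand.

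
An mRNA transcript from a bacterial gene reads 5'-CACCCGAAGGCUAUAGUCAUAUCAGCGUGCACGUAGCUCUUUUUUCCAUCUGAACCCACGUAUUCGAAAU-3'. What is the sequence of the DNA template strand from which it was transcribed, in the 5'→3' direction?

5′-ATTTCGAATACGTGGGTTCAGATGGAAAAAAGAGCTACGTGCACGCTGATATGACTATAGCCTTCGGGTG-3′

Replace U with T to get the coding DNA strand: CACCCGAAGGCTATAGTCATATCAGCGTGCACGTAGCTCTTTTTTCCATCTGAACCCACGTATTCGAAAT. The template strand is its reverse complement (complement GTGGGCTTCCGATATCAGTATAGTCGCACGTGCATCGAGAAAAAAGGTAGACTTGGGTGCATAAGCTTTA, then reverse).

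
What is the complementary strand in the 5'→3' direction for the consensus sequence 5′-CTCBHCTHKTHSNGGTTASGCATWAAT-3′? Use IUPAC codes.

5'-ATTWATGCSTAACCNSDAMDAGDVGAG-3'

Standard pairs A↔T, G↔C; ambiguity codes pair K↔M, W↔W, S↔S, B↔V, H↔D, N↔N. Complement (GAGVDGADMADSNCCAATSCGTAWTTA), then reverse for 5'→3'.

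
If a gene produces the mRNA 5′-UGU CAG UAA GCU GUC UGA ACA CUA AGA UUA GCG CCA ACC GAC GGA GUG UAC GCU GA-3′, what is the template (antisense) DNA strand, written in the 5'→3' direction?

5'-TCAGCGTACACTCCGTCGGTTGGCGCTAATCTTAGTGTTCAGACAGCTTACTGACA-3'

Replace U with T to get the coding DNA strand: TGTCAGTAAGCTGTCTGAACACTAAGATTAGCGCCAACCGACGGAGTGTACGCTGA. The template strand is its reverse complement (complement ACAGTCATTCGACAGACTTGTGATTCTAATCGCGGTTGGCTGCCTCACATGCGACT, then reverse).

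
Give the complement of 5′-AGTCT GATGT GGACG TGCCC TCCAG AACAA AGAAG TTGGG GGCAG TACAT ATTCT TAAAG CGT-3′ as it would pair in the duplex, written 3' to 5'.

3′-TCAGACTACACCTGCACGGGAGGTCTTGTTTCTTCAACCCCCGTCATGTATAAGAATTTCGCA-5′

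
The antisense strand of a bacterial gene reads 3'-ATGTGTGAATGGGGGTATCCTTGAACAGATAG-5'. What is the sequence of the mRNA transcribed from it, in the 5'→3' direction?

5'-UACACACUUACCCCCAUAGGAACUUGUCUAUC-3'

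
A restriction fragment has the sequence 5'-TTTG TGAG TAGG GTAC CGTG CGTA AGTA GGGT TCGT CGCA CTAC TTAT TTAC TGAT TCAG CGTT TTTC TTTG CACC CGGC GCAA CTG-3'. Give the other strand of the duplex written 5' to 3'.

5'-CAGTTGCGCCGGGTGCAAAGAAAAACGCTGAATCAGTAAATAAGTAGTGCGACGAACCCTACTTACGCACGGTACCCTACTCACAAA-3'

Pairing A↔T and G↔C gives AAACACTCATCCCATGGCACGCATTCATCCCAAGCAGCGTGATGAATAAATGACTAAGTCGCAAAAAGAAACGTGGGCCGCGTTGAC, running 3'→5'. Reverse for the 5'→3' convention.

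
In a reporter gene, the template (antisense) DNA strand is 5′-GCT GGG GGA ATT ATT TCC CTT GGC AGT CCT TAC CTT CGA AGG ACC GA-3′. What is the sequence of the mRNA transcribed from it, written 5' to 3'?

RNA polymerase reads the template 3'→5' and synthesizes mRNA 5'→3' by base-pairing (A→U, T→A, G↔C). The complement of the template is CGACCCCCTTAATAAAGGGAACCGTCAGGAATGGAAGCTTCCTGGCT; antiparallel, so 5'→3' the coding strand is TCGGTCCTTCGAAGGTAAGGACTGCCAAGGGAAATAATTCCCCCAGC. Replace T with U for the mRNA.

5'-UCGGUCCUUCGAAGGUAAGGACUGCCAAGGGAAAUAAUUCCCCCAGC-3'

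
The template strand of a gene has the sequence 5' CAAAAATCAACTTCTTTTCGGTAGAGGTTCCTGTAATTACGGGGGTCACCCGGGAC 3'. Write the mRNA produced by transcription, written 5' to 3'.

RNA polymerase reads the template 3'→5' and synthesizes mRNA 5'→3' by base-pairing (A→U, T→A, G↔C). The complement of the template is GTTTTTAGTTGAAGAAAAGCCATCTCCAAGGACATTAATGCCCCCAGTGGGCCCTG; antiparallel, so 5'→3' the coding strand is GTCCCGGGTGACCCCCGTAATTACAGGAACCTCTACCGAAAAGAAGTTGATTTTTG. Replace T with U for the mRNA.

5'-GUCCCGGGUGACCCCCGUAAUUACAGGAACCUCUACCGAAAAGAAGUUGAUUUUUG-3'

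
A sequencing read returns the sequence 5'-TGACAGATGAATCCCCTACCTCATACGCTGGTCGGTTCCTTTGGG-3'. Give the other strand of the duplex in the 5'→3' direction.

5'-CCCAAAGGAACCGACCAGCGTATGAGGTAGGGGATTCATCTGTCA-3'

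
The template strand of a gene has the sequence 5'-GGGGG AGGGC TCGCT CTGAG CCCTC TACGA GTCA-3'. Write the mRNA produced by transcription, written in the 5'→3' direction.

5'-UGACUCGUAGAGGGCUCAGAGCGAGCCCUCCCCC-3'

The mRNA has the sequence of the coding strand (reverse complement of the template) with T→U. Reverse complement of GGGGGAGGGCTCGCTCTGAGCCCTCTACGAGTCA is TGACTCGTAGAGGGCTCAGAGCGAGCCCTCCCCC; then T→U.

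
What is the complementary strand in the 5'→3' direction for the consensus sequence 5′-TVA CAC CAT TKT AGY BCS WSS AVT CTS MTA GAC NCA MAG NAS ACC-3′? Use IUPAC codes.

5′-GGTSTNCTKTGNGTCTAKSAGABTSSWSGVRCTAMAATGGTGTBA-3′

Standard pairs A↔T, G↔C; ambiguity codes pair Y↔R, M↔K, W↔W, S↔S, B↔V, N↔N. Complement (ABTGTGGTAAMATCRVGSWSSTBAGASKATCTGNGTKTCNTSTGG), then reverse for 5'→3'.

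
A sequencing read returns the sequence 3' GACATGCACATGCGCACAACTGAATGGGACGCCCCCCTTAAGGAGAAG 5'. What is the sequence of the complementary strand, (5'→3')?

The strand is given 3'→5', so its complement runs 5'→3' in the same left-to-right order: pair each base A↔T, G↔C.

5'-CTGTACGTGTACGCGTGTTGACTTACCCTGCGGGGGGAATTCCTCTTC-3'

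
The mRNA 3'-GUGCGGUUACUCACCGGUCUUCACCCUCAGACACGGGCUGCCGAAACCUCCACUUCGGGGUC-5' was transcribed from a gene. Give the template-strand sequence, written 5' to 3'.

5'-CACGCCAATGAGTGGCCAGAAGTGGGAGTCTGTGCCCGACGGCTTTGGAGGTGAAGCCCCAG-3'

Written 5'→3' the mRNA is CUGGGGCUUCACCUCCAAAGCCGUCGGGCACAGACUCCCACUUCUGGCCACUCAUUGGCGUG, so the coding DNA strand is CTGGGGCTTCACCTCCAAAGCCGTCGGGCACAGACTCCCACTTCTGGCCACTCATTGGCGTG. The template is its reverse complement.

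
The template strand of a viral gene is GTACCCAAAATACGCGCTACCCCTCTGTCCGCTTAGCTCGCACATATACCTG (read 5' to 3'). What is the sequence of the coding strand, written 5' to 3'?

5'-CAGGTATATGTGCGAGCTAAGCGGACAGAGGGGTAGCGCGTATTTTGGGTAC-3'

The coding strand is complementary and antiparallel to the template: take the complement (A↔T, G↔C) and reverse.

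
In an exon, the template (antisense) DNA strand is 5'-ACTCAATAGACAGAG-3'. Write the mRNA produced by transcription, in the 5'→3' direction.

The mRNA has the sequence of the coding strand (reverse complement of the template) with T→U. Reverse complement of ACTCAATAGACAGAG is CTCTGTCTATTGAGT; then T→U.

5'-CUCUGUCUAUUGAGU-3'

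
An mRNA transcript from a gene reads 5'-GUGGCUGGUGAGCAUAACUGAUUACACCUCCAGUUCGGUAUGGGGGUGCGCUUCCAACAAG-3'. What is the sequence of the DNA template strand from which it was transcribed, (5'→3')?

5'-CTTGTTGGAAGCGCACCCCCATACCGAACTGGAGGTGTAATCAGTTATGCTCACCAGCCAC-3'

Replace U with T to get the coding DNA strand: GTGGCTGGTGAGCATAACTGATTACACCTCCAGTTCGGTATGGGGGTGCGCTTCCAACAAG. The template strand is its reverse complement (complement CACCGACCACTCGTATTGACTAATGTGGAGGTCAAGCCATACCCCCACGCGAAGGTTGTTC, then reverse).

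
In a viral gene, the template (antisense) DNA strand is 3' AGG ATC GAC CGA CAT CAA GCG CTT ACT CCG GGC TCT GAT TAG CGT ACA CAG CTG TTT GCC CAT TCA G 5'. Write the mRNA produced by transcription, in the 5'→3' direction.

5'-UCCUAGCUGGCUGUAGUUCGCGAAUGAGGCCCGAGACUAAUCGCAUGUGUCGACAAACGGGUAAGUC-3'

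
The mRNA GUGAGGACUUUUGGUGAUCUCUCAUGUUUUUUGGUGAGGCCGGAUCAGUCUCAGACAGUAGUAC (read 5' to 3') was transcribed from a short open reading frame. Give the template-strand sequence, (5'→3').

5'-GTACTACTGTCTGAGACTGATCCGGCCTCACCAAAAAACATGAGAGATCACCAAAAGTCCTCAC-3'

Replace U with T to get the coding DNA strand: GTGAGGACTTTTGGTGATCTCTCATGTTTTTTGGTGAGGCCGGATCAGTCTCAGACAGTAGTAC. The template strand is its reverse complement (complement CACTCCTGAAAACCACTAGAGAGTACAAAAAACCACTCCGGCCTAGTCAGAGTCTGTCATCATG, then reverse).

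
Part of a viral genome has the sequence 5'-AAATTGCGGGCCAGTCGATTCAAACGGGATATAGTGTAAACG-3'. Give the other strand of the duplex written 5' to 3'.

5'-CGTTTACACTATATCCCGTTTGAATCGACTGGCCCGCAATTT-3'

The complement of AAATTGCGGGCCAGTCGATTCAAACGGGATATAGTGTAAACG is TTTAACGCCCGGTCAGCTAAGTTTGCCCTATATCACATTTGC (A↔T, G↔C). DNA strands are antiparallel, so the complementary strand runs 3'→5'; reversing gives the 5'→3' form.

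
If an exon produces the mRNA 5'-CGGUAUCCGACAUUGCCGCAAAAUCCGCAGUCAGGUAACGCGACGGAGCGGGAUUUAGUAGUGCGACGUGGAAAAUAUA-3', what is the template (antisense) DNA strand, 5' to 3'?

5'-TATATTTTCCACGTCGCACTACTAAATCCCGCTCCGTCGCGTTACCTGACTGCGGATTTTGCGGCAATGTCGGATACCG-3'

Replace U with T to get the coding DNA strand: CGGTATCCGACATTGCCGCAAAATCCGCAGTCAGGTAACGCGACGGAGCGGGATTTAGTAGTGCGACGTGGAAAATATA. The template strand is its reverse complement (complement GCCATAGGCTGTAACGGCGTTTTAGGCGTCAGTCCATTGCGCTGCCTCGCCCTAAATCATCACGCTGCACCTTTTATAT, then reverse).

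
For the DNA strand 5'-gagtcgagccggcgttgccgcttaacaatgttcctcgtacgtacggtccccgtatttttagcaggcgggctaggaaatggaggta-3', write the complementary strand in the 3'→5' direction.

3'-CTCAGCTCGGCCGCAACGGCGAATTGTTACAAGGAGCATGCATGCCAGGGGCATAAAAATCGTCCGCCCGATCCTTTACCTCCAT-5'

Base-pairing A↔T, G↔C gives the complement. The complementary strand is antiparallel, so paired with a 5'→3' strand it runs 3'→5'.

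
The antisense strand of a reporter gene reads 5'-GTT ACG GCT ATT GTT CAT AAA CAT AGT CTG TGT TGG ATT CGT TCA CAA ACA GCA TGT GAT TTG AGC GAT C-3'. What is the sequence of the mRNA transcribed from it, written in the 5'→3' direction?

5′-GAUCGCUCAAAUCACAUGCUGUUUGUGAACGAAUCCAACACAGACUAUGUUUAUGAACAAUAGCCGUAAC-3′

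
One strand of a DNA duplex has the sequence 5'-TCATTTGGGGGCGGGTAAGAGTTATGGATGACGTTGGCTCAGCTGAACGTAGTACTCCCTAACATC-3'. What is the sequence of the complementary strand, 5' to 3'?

5'-GATGTTAGGGAGTACTACGTTCAGCTGAGCCAACGTCATCCATAACTCTTACCCGCCCCCAAATGA-3'

The complement of TCATTTGGGGGCGGGTAAGAGTTATGGATGACGTTGGCTCAGCTGAACGTAGTACTCCCTAACATC is AGTAAACCCCCGCCCATTCTCAATACCTACTGCAACCGAGTCGACTTGCATCATGAGGGATTGTAG (A↔T, G↔C). DNA strands are antiparallel, so the complementary strand runs 3'→5'; reversing gives the 5'→3' form.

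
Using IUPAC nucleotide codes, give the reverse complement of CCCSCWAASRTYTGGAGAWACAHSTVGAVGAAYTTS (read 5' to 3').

Standard pairs A↔T, G↔C; ambiguity codes pair R↔Y, W↔W, S↔S, H↔D, V↔B. Complement (GGGSGWTTSYARACCTCTWTGTDSABCTBCTTRAAS), then reverse for 5'→3'.

5'-SAARTTCBTCBASDTGTWTCTCCARAYSTTWGSGGG-3'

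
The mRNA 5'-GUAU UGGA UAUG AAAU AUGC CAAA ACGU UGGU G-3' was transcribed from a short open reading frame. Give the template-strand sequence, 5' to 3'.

Replace U with T to get the coding DNA strand: GTATTGGATATGAAATATGCCAAAACGTTGGTG. The template strand is its reverse complement (complement CATAACCTATACTTTATACGGTTTTGCAACCAC, then reverse).

5'-CACCAACGTTTTGGCATATTTCATATCCAATAC-3'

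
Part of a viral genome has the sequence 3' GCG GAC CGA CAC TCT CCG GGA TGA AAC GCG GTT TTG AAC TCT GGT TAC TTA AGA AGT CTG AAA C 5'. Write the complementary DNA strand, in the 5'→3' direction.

The strand is given 3'→5', so its complement runs 5'→3' in the same left-to-right order: pair each base A↔T, G↔C.

5′-CGCCTGGCTGTGAGAGGCCCTACTTTGCGCCAAAACTTGAGACCAATGAATTCTTCAGACTTTG-3′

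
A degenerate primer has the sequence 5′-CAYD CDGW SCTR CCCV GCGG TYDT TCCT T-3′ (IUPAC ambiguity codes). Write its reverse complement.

Standard pairs A↔T, G↔C; ambiguity codes pair R↔Y, W↔W, S↔S, D↔H, V↔B. Complement (GTRHGHCWSGAYGGGBCGCCARHAAGGAA), then reverse for 5'→3'.

5'-AAGGAAHRACCGCBGGGYAGSWCHGHRTG-3'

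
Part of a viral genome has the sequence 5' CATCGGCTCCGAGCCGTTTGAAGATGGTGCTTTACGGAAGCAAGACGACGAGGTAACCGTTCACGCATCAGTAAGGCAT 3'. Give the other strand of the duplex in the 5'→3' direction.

Pairing A↔T and G↔C gives GTAGCCGAGGCTCGGCAAACTTCTACCACGAAATGCCTTCGTTCTGCTGCTCCATTGGCAAGTGCGTAGTCATTCCGTA, running 3'→5'. Reverse for the 5'→3' convention.

5'-ATGCCTTACTGATGCGTGAACGGTTACCTCGTCGTCTTGCTTCCGTAAAGCACCATCTTCAAACGGCTCGGAGCCGATG-3'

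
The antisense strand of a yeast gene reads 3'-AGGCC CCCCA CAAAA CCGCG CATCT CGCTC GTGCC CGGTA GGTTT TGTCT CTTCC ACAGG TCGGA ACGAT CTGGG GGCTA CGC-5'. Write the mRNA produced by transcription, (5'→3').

5'-UCCGGGGGGUGUUUUGGCGCGUAGAGCGAGCACGGGCCAUCCAAAACAGAGAAGGUGUCCAGCCUUGCUAGACCCCCGAUGCG-3'

Reading the template 3'→5' as shown, RNA polymerase pairs each base (A→U, T→A, G↔C) to build mRNA 5'→3' directly.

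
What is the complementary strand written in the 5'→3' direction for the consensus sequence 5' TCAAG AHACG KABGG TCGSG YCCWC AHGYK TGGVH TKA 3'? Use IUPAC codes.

5′-TMADBCCAMRCDTGWGGRCSCGACCVTMCGTDTCTTGA-3′

Standard pairs A↔T, G↔C; ambiguity codes pair Y↔R, K↔M, W↔W, S↔S, B↔V, H↔D. Complement (AGTTCTDTGCMTVCCAGCSCRGGWGTDCRMACCBDAMT), then reverse for 5'→3'.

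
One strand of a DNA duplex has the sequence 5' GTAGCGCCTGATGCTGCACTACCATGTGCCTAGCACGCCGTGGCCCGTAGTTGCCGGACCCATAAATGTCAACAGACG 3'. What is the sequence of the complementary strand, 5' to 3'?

5′-CGTCTGTTGACATTTATGGGTCCGGCAACTACGGGCCACGGCGTGCTAGGCACATGGTAGTGCAGCATCAGGCGCTAC-3′

The complement of GTAGCGCCTGATGCTGCACTACCATGTGCCTAGCACGCCGTGGCCCGTAGTTGCCGGACCCATAAATGTCAACAGACG is CATCGCGGACTACGACGTGATGGTACACGGATCGTGCGGCACCGGGCATCAACGGCCTGGGTATTTACAGTTGTCTGC (A↔T, G↔C). DNA strands are antiparallel, so the complementary strand runs 3'→5'; reversing gives the 5'→3' form.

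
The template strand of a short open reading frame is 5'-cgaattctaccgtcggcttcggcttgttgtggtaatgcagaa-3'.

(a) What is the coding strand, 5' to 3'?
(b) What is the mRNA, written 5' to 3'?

(a) 5'-TTCTGCATTACCACAACAAGCCGAAGCCGACGGTAGAATTCG-3'
(b) 5'-UUCUGCAUUACCACAACAAGCCGAAGCCGACGGUAGAAUUCG-3'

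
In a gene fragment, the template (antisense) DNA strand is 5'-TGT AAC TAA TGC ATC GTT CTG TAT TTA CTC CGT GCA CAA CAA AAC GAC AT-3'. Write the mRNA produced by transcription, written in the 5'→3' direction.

The mRNA has the sequence of the coding strand (reverse complement of the template) with T→U. Reverse complement of TGTAACTAATGCATCGTTCTGTATTTACTCCGTGCACAACAAAACGACAT is ATGTCGTTTTGTTGTGCACGGAGTAAATACAGAACGATGCATTAGTTACA; then T→U.

5'-AUGUCGUUUUGUUGUGCACGGAGUAAAUACAGAACGAUGCAUUAGUUACA-3'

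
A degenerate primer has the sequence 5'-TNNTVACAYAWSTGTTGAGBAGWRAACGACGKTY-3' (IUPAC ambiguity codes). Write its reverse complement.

5'-RAMCGTCGTTYWCTVCTCAACASWTRTGTBANNA-3'

Standard pairs A↔T, G↔C; ambiguity codes pair R↔Y, K↔M, W↔W, S↔S, B↔V, N↔N. Complement (ANNABTGTRTWSACAACTCVTCWYTTGCTGCMAR), then reverse for 5'→3'.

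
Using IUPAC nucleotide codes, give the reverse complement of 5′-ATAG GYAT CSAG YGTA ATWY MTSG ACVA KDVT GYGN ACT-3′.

Standard pairs A↔T, G↔C; ambiguity codes pair Y↔R, M↔K, W↔W, S↔S, D↔H, V↔B, N↔N. Complement (TATCCRTAGSTCRCATTAWRKASCTGBTMHBACRCNTGA), then reverse for 5'→3'.

5′-AGTNCRCABHMTBGTCSAKRWATTACRCTSGATRCCTAT-3′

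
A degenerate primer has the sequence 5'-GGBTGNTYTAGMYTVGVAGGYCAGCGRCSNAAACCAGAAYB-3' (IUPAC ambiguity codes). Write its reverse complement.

5'-VRTTCTGGTTTNSGYCGCTGRCCTBCBARKCTARANCAVCC-3'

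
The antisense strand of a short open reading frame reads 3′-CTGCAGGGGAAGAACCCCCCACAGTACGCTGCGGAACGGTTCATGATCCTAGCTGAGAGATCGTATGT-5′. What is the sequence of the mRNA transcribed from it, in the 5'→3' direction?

5'-GACGUCCCCUUCUUGGGGGGUGUCAUGCGACGCCUUGCCAAGUACUAGGAUCGACUCUCUAGCAUACA-3'

Reading the template 3'→5' as shown, RNA polymerase pairs each base (A→U, T→A, G↔C) to build mRNA 5'→3' directly.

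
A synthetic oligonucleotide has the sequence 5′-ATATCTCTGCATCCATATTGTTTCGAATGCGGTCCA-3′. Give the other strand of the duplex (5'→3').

5′-TGGACCGCATTCGAAACAATATGGATGCAGAGATAT-3′

Pairing A↔T and G↔C gives TATAGAGACGTAGGTATAACAAAGCTTACGCCAGGT, running 3'→5'. Reverse for the 5'→3' convention.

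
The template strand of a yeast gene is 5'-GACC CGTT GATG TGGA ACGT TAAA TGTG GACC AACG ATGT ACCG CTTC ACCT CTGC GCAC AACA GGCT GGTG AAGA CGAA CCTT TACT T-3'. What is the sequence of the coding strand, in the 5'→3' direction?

5'-AAGTAAAGGTTCGTCTTCACCAGCCTGTTGTGCGCAGAGGTGAAGCGGTACATCGTTGGTCCACATTTAACGTTCCACATCAACGGGTC-3'

The coding strand is complementary and antiparallel to the template: take the complement (A↔T, G↔C) and reverse.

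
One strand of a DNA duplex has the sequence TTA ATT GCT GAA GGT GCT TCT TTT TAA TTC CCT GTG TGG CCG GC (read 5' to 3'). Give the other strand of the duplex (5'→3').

Pairing A↔T and G↔C gives AATTAACGACTTCCACGAAGAAAAATTAAGGGACACACCGGCCG, running 3'→5'. Reverse for the 5'→3' convention.

5′-GCCGGCCACACAGGGAATTAAAAAGAAGCACCTTCAGCAATTAA-3′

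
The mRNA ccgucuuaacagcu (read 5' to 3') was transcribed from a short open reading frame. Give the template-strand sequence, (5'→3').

5′-AGCTGTTAAGACGG-3′

Replace U with T to get the coding DNA strand: CCGTCTTAACAGCT. The template strand is its reverse complement (complement GGCAGAATTGTCGA, then reverse).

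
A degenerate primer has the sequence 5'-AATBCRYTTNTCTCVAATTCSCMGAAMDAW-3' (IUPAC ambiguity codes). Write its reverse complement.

5′-WTHKTTCKGSGAATTBGAGANAARYGVATT-3′

Standard pairs A↔T, G↔C; ambiguity codes pair R↔Y, M↔K, W↔W, S↔S, B↔V, D↔H, N↔N. Complement (TTAVGYRAANAGAGBTTAAGSGKCTTKHTW), then reverse for 5'→3'.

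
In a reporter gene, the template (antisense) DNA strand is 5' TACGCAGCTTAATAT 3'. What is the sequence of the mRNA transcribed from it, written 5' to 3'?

5'-AUAUUAAGCUGCGUA-3'

RNA polymerase reads the template 3'→5' and synthesizes mRNA 5'→3' by base-pairing (A→U, T→A, G↔C). The complement of the template is ATGCGTCGAATTATA; antiparallel, so 5'→3' the coding strand is ATATTAAGCTGCGTA. Replace T with U for the mRNA.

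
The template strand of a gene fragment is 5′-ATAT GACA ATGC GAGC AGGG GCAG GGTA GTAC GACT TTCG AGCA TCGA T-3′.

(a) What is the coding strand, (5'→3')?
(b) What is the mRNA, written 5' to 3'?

(a) 5'-ATCGATGCTCGAAAGTCGTACTACCCTGCCCCTGCTCGCATTGTCATAT-3'
(b) 5'-AUCGAUGCUCGAAAGUCGUACUACCCUGCCCCUGCUCGCAUUGUCAUAU-3'

(a) The coding strand is the reverse complement of the template: complement TATACTGTTACGCTCGTCCCCGTCCCATCATGCTGAAAGCTCGTAGCTA, then reverse.
(b) mRNA has the coding-strand sequence with T→U.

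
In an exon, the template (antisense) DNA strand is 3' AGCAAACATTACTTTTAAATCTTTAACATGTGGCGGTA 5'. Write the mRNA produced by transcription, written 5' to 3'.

5'-UCGUUUGUAAUGAAAAUUUAGAAAUUGUACACCGCCAU-3'

Reading the template 3'→5' as shown, RNA polymerase pairs each base (A→U, T→A, G↔C) to build mRNA 5'→3' directly.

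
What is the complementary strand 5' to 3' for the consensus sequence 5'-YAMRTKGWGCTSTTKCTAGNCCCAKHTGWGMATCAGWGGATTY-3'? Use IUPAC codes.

5′-RAATCCWCTGATKCWCADMTGGGNCTAGMAASAGCWCMAYKTR-3′

Standard pairs A↔T, G↔C; ambiguity codes pair R↔Y, M↔K, W↔W, S↔S, H↔D, N↔N. Complement (RTKYAMCWCGASAAMGATCNGGGTMDACWCKTAGTCWCCTAAR), then reverse for 5'→3'.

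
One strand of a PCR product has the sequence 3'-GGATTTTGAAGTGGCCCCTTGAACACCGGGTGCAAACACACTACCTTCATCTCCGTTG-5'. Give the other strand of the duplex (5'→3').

The strand is given 3'→5', so its complement runs 5'→3' in the same left-to-right order: pair each base A↔T, G↔C.

5'-CCTAAAACTTCACCGGGGAACTTGTGGCCCACGTTTGTGTGATGGAAGTAGAGGCAAC-3'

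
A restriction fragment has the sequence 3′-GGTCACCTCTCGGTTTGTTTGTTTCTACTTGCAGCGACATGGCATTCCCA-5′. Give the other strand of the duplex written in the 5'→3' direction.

The strand is given 3'→5', so its complement runs 5'→3' in the same left-to-right order: pair each base A↔T, G↔C.

5'-CCAGTGGAGAGCCAAACAAACAAAGATGAACGTCGCTGTACCGTAAGGGT-3'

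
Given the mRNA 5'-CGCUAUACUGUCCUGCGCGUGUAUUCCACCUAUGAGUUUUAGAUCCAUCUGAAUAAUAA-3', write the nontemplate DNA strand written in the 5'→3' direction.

The coding DNA strand has the same 5'→3' sequence as the mRNA with U replaced by T.

5′-CGCTATACTGTCCTGCGCGTGTATTCCACCTATGAGTTTTAGATCCATCTGAATAATAA-3′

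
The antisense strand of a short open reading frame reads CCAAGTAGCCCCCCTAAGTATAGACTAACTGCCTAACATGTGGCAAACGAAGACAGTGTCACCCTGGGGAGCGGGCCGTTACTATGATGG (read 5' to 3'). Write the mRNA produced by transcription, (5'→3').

5'-CCAUCAUAGUAACGGCCCGCUCCCCAGGGUGACACUGUCUUCGUUUGCCACAUGUUAGGCAGUUAGUCUAUACUUAGGGGGGCUACUUGG-3'

The mRNA has the sequence of the coding strand (reverse complement of the template) with T→U. Reverse complement of CCAAGTAGCCCCCCTAAGTATAGACTAACTGCCTAACATGTGGCAAACGAAGACAGTGTCACCCTGGGGAGCGGGCCGTTACTATGATGG is CCATCATAGTAACGGCCCGCTCCCCAGGGTGACACTGTCTTCGTTTGCCACATGTTAGGCAGTTAGTCTATACTTAGGGGGGCTACTTGG; then T→U.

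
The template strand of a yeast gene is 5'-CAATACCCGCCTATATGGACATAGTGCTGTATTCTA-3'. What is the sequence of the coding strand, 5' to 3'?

The coding strand is complementary and antiparallel to the template: take the complement (A↔T, G↔C) and reverse.

5'-TAGAATACAGCACTATGTCCATATAGGCGGGTATTG-3'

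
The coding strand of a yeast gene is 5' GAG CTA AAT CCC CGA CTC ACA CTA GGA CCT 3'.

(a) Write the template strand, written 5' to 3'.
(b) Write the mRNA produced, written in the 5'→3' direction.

(a) 5'-AGGTCCTAGTGTGAGTCGGGGATTTAGCTC-3'
(b) 5'-GAGCUAAAUCCCCGACUCACACUAGGACCU-3'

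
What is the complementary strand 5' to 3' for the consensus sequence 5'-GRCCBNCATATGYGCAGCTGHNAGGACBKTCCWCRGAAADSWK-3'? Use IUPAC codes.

5'-MWSHTTTCYGWGGAMVGTCCTNDCAGCTGCRCATATGNVGGYC-3'

Standard pairs A↔T, G↔C; ambiguity codes pair R↔Y, K↔M, W↔W, S↔S, B↔V, D↔H, N↔N. Complement (CYGGVNGTATACRCGTCGACDNTCCTGVMAGGWGYCTTTHSWM), then reverse for 5'→3'.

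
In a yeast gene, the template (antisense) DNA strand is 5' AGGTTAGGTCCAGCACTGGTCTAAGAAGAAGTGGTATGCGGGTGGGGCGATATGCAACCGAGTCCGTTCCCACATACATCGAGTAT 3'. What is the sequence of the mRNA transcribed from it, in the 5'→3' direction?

5′-AUACUCGAUGUAUGUGGGAACGGACUCGGUUGCAUAUCGCCCCACCCGCAUACCACUUCUUCUUAGACCAGUGCUGGACCUAACCU-3′

The mRNA has the sequence of the coding strand (reverse complement of the template) with T→U. Reverse complement of AGGTTAGGTCCAGCACTGGTCTAAGAAGAAGTGGTATGCGGGTGGGGCGATATGCAACCGAGTCCGTTCCCACATACATCGAGTAT is ATACTCGATGTATGTGGGAACGGACTCGGTTGCATATCGCCCCACCCGCATACCACTTCTTCTTAGACCAGTGCTGGACCTAACCT; then T→U.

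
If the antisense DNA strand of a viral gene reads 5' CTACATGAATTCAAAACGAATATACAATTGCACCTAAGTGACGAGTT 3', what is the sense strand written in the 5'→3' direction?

5'-AACTCGTCACTTAGGTGCAATTGTATATTCGTTTTGAATTCATGTAG-3'

The coding strand is complementary and antiparallel to the template: take the complement (A↔T, G↔C) and reverse.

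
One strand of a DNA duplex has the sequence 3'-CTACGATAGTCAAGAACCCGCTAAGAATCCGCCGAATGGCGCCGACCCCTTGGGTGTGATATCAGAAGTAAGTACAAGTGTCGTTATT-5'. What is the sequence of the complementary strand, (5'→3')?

5'-GATGCTATCAGTTCTTGGGCGATTCTTAGGCGGCTTACCGCGGCTGGGGAACCCACACTATAGTCTTCATTCATGTTCACAGCAATAA-3'

The strand is given 3'→5', so its complement runs 5'→3' in the same left-to-right order: pair each base A↔T, G↔C.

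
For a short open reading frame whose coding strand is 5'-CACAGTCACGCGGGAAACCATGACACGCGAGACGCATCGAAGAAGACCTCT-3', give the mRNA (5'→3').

5′-CACAGUCACGCGGGAAACCAUGACACGCGAGACGCAUCGAAGAAGACCUCU-3′

mRNA has the coding-strand sequence with U in place of T.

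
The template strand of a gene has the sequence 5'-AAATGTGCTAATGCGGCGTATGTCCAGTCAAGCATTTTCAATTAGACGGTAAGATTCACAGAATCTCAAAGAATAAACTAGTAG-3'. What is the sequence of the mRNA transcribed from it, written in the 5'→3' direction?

RNA polymerase reads the template 3'→5' and synthesizes mRNA 5'→3' by base-pairing (A→U, T→A, G↔C). The complement of the template is TTTACACGATTACGCCGCATACAGGTCAGTTCGTAAAAGTTAATCTGCCATTCTAAGTGTCTTAGAGTTTCTTATTTGATCATC; antiparallel, so 5'→3' the coding strand is CTACTAGTTTATTCTTTGAGATTCTGTGAATCTTACCGTCTAATTGAAAATGCTTGACTGGACATACGCCGCATTAGCACATTT. Replace T with U for the mRNA.

5'-CUACUAGUUUAUUCUUUGAGAUUCUGUGAAUCUUACCGUCUAAUUGAAAAUGCUUGACUGGACAUACGCCGCAUUAGCACAUUU-3'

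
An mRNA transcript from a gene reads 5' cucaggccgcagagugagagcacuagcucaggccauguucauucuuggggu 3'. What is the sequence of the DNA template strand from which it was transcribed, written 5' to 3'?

5'-ACCCCAAGAATGAACATGGCCTGAGCTAGTGCTCTCACTCTGCGGCCTGAG-3'

Replace U with T to get the coding DNA strand: CTCAGGCCGCAGAGTGAGAGCACTAGCTCAGGCCATGTTCATTCTTGGGGT. The template strand is its reverse complement (complement GAGTCCGGCGTCTCACTCTCGTGATCGAGTCCGGTACAAGTAAGAACCCCA, then reverse).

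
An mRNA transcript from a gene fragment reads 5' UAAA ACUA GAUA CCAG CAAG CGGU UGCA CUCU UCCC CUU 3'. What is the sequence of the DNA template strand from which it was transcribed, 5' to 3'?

Replace U with T to get the coding DNA strand: TAAAACTAGATACCAGCAAGCGGTTGCACTCTTCCCCTT. The template strand is its reverse complement (complement ATTTTGATCTATGGTCGTTCGCCAACGTGAGAAGGGGAA, then reverse).

5'-AAGGGGAAGAGTGCAACCGCTTGCTGGTATCTAGTTTTA-3'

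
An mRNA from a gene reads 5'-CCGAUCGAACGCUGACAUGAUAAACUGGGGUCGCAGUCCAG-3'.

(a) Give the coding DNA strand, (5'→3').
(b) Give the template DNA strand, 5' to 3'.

(a) The coding strand matches the mRNA with U→T.
(b) The template strand is the reverse complement of the coding strand.

(a) 5'-CCGATCGAACGCTGACATGATAAACTGGGGTCGCAGTCCAG-3'
(b) 5'-CTGGACTGCGACCCCAGTTTATCATGTCAGCGTTCGATCGG-3'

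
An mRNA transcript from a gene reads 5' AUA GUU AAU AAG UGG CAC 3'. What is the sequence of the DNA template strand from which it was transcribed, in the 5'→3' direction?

Replace U with T to get the coding DNA strand: ATAGTTAATAAGTGGCAC. The template strand is its reverse complement (complement TATCAATTATTCACCGTG, then reverse).

5′-GTGCCACTTATTAACTAT-3′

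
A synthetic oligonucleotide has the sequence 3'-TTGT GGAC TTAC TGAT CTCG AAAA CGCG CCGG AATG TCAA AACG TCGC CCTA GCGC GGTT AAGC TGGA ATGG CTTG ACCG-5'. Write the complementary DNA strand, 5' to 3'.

5'-AACACCTGAATGACTAGAGCTTTTGCGCGGCCTTACAGTTTTGCAGCGGGATCGCGCCAATTCGACCTTACCGAACTGGC-3'

The strand is given 3'→5', so its complement runs 5'→3' in the same left-to-right order: pair each base A↔T, G↔C.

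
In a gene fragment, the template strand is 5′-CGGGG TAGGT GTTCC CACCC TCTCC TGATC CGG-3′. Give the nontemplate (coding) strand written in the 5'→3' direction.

5'-CCGGATCAGGAGAGGGTGGGAACACCTACCCCG-3'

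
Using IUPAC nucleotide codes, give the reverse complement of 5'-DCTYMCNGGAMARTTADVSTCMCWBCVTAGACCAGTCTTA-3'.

5'-TAAGACTGGTCTABGVWGKGASBHTAAYTKTCCNGKRAGH-3'

Standard pairs A↔T, G↔C; ambiguity codes pair R↔Y, M↔K, W↔W, S↔S, B↔V, D↔H, N↔N. Complement (HGARKGNCCTKTYAATHBSAGKGWVGBATCTGGTCAGAAT), then reverse for 5'→3'.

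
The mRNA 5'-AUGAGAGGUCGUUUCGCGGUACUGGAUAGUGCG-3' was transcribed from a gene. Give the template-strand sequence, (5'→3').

5′-CGCACTATCCAGTACCGCGAAACGACCTCTCAT-3′

Replace U with T to get the coding DNA strand: ATGAGAGGTCGTTTCGCGGTACTGGATAGTGCG. The template strand is its reverse complement (complement TACTCTCCAGCAAAGCGCCATGACCTATCACGC, then reverse).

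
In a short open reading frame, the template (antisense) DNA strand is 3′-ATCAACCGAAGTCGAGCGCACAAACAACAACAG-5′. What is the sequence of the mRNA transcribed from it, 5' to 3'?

Reading the template 3'→5' as shown, RNA polymerase pairs each base (A→U, T→A, G↔C) to build mRNA 5'→3' directly.

5′-UAGUUGGCUUCAGCUCGCGUGUUUGUUGUUGUC-3′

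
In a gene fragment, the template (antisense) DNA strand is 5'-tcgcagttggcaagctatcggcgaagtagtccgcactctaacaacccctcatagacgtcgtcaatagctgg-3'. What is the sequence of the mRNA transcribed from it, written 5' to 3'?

5'-CCAGCUAUUGACGACGUCUAUGAGGGGUUGUUAGAGUGCGGACUACUUCGCCGAUAGCUUGCCAACUGCGA-3'

RNA polymerase reads the template 3'→5' and synthesizes mRNA 5'→3' by base-pairing (A→U, T→A, G↔C). The complement of the template is AGCGTCAACCGTTCGATAGCCGCTTCATCAGGCGTGAGATTGTTGGGGAGTATCTGCAGCAGTTATCGACC; antiparallel, so 5'→3' the coding strand is CCAGCTATTGACGACGTCTATGAGGGGTTGTTAGAGTGCGGACTACTTCGCCGATAGCTTGCCAACTGCGA. Replace T with U for the mRNA.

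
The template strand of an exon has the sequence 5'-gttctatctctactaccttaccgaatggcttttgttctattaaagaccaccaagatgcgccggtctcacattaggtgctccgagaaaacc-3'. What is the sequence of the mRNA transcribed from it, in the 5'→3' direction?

5'-GGUUUUCUCGGAGCACCUAAUGUGAGACCGGCGCAUCUUGGUGGUCUUUAAUAGAACAAAAGCCAUUCGGUAAGGUAGUAGAGAUAGAAC-3'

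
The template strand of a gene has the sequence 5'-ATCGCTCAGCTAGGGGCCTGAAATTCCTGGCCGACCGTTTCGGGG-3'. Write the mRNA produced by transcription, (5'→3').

5'-CCCCGAAACGGUCGGCCAGGAAUUUCAGGCCCCUAGCUGAGCGAU-3'

The mRNA has the sequence of the coding strand (reverse complement of the template) with T→U. Reverse complement of ATCGCTCAGCTAGGGGCCTGAAATTCCTGGCCGACCGTTTCGGGG is CCCCGAAACGGTCGGCCAGGAATTTCAGGCCCCTAGCTGAGCGAT; then T→U.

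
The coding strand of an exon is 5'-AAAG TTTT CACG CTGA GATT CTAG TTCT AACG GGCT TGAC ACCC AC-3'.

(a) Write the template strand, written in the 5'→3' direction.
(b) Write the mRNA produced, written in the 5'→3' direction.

(a) The template strand is the reverse complement of the coding strand: complement TTTCAAAAGTGCGACTCTAAGATCAAGATTGCCCGAACTGTGGGTG, then reverse.
(b) mRNA matches the coding strand with T→U.

(a) 5'-GTGGGTGTCAAGCCCGTTAGAACTAGAATCTCAGCGTGAAAACTTT-3'
(b) 5′-AAAGUUUUCACGCUGAGAUUCUAGUUCUAACGGGCUUGACACCCAC-3′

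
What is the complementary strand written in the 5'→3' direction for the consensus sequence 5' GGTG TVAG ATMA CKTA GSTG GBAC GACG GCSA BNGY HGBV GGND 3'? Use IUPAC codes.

Standard pairs A↔T, G↔C; ambiguity codes pair Y↔R, M↔K, S↔S, B↔V, D↔H, N↔N. Complement (CCACABTCTAKTGMATCSACCVTGCTGCCGSTVNCRDCVBCCNH), then reverse for 5'→3'.

5'-HNCCBVCDRCNVTSGCCGTCGTVCCASCTAMGTKATCTBACACC-3'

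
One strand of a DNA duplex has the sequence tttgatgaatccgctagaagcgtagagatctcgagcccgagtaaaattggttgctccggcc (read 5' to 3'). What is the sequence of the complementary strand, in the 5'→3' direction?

The complement of TTTGATGAATCCGCTAGAAGCGTAGAGATCTCGAGCCCGAGTAAAATTGGTTGCTCCGGCC is AAACTACTTAGGCGATCTTCGCATCTCTAGAGCTCGGGCTCATTTTAACCAACGAGGCCGG (A↔T, G↔C). DNA strands are antiparallel, so the complementary strand runs 3'→5'; reversing gives the 5'→3' form.

5'-GGCCGGAGCAACCAATTTTACTCGGGCTCGAGATCTCTACGCTTCTAGCGGATTCATCAAA-3'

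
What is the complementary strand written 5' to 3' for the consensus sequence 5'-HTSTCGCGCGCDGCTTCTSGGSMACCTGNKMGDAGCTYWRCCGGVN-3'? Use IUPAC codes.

Standard pairs A↔T, G↔C; ambiguity codes pair R↔Y, M↔K, W↔W, S↔S, D↔H, V↔B, N↔N. Complement (DASAGCGCGCGHCGAAGASCCSKTGGACNMKCHTCGARWYGGCCBN), then reverse for 5'→3'.

5'-NBCCGGYWRAGCTHCKMNCAGGTKSCCSAGAAGCHGCGCGCGASAD-3'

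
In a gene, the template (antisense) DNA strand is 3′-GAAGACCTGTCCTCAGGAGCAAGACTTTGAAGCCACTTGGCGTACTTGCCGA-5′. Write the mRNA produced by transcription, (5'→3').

Reading the template 3'→5' as shown, RNA polymerase pairs each base (A→U, T→A, G↔C) to build mRNA 5'→3' directly.

5'-CUUCUGGACAGGAGUCCUCGUUCUGAAACUUCGGUGAACCGCAUGAACGGCU-3'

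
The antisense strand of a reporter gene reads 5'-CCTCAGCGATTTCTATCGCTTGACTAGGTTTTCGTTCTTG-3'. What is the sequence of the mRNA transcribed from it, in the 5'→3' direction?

5'-CAAGAACGAAAACCUAGUCAAGCGAUAGAAAUCGCUGAGG-3'

RNA polymerase reads the template 3'→5' and synthesizes mRNA 5'→3' by base-pairing (A→U, T→A, G↔C). The complement of the template is GGAGTCGCTAAAGATAGCGAACTGATCCAAAAGCAAGAAC; antiparallel, so 5'→3' the coding strand is CAAGAACGAAAACCTAGTCAAGCGATAGAAATCGCTGAGG. Replace T with U for the mRNA.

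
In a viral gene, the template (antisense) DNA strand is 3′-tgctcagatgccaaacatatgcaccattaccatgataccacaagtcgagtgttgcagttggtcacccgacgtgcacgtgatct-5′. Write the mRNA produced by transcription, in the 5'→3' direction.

5'-ACGAGUCUACGGUUUGUAUACGUGGUAAUGGUACUAUGGUGUUCAGCUCACAACGUCAACCAGUGGGCUGCACGUGCACUAGA-3'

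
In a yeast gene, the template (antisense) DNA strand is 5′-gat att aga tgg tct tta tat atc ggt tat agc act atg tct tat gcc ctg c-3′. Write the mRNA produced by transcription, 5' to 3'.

5'-GCAGGGCAUAAGACAUAGUGCUAUAACCGAUAUAUAAAGACCAUCUAAUAUC-3'

RNA polymerase reads the template 3'→5' and synthesizes mRNA 5'→3' by base-pairing (A→U, T→A, G↔C). The complement of the template is CTATAATCTACCAGAAATATATAGCCAATATCGTGATACAGAATACGGGACG; antiparallel, so 5'→3' the coding strand is GCAGGGCATAAGACATAGTGCTATAACCGATATATAAAGACCATCTAATATC. Replace T with U for the mRNA.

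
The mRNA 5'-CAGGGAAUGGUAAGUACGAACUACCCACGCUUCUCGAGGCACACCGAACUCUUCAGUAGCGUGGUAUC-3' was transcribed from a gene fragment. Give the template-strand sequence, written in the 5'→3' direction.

5'-GATACCACGCTACTGAAGAGTTCGGTGTGCCTCGAGAAGCGTGGGTAGTTCGTACTTACCATTCCCTG-3'

Replace U with T to get the coding DNA strand: CAGGGAATGGTAAGTACGAACTACCCACGCTTCTCGAGGCACACCGAACTCTTCAGTAGCGTGGTATC. The template strand is its reverse complement (complement GTCCCTTACCATTCATGCTTGATGGGTGCGAAGAGCTCCGTGTGGCTTGAGAAGTCATCGCACCATAG, then reverse).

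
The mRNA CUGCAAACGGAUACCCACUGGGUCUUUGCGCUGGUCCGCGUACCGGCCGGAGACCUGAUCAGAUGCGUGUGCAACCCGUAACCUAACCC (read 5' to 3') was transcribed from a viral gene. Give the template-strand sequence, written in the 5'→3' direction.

Replace U with T to get the coding DNA strand: CTGCAAACGGATACCCACTGGGTCTTTGCGCTGGTCCGCGTACCGGCCGGAGACCTGATCAGATGCGTGTGCAACCCGTAACCTAACCC. The template strand is its reverse complement (complement GACGTTTGCCTATGGGTGACCCAGAAACGCGACCAGGCGCATGGCCGGCCTCTGGACTAGTCTACGCACACGTTGGGCATTGGATTGGG, then reverse).

5'-GGGTTAGGTTACGGGTTGCACACGCATCTGATCAGGTCTCCGGCCGGTACGCGGACCAGCGCAAAGACCCAGTGGGTATCCGTTTGCAG-3'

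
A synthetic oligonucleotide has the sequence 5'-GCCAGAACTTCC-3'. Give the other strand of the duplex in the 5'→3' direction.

Pairing A↔T and G↔C gives CGGTCTTGAAGG, running 3'→5'. Reverse for the 5'→3' convention.

5'-GGAAGTTCTGGC-3'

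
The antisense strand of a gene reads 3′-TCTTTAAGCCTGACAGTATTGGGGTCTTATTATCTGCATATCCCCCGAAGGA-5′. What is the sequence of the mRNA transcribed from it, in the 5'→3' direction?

5'-AGAAAUUCGGACUGUCAUAACCCCAGAAUAAUAGACGUAUAGGGGGCUUCCU-3'

Reading the template 3'→5' as shown, RNA polymerase pairs each base (A→U, T→A, G↔C) to build mRNA 5'→3' directly.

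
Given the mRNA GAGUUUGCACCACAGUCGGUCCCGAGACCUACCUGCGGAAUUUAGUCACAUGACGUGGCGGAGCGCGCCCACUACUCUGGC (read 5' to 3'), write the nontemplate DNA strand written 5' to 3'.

The coding DNA strand has the same 5'→3' sequence as the mRNA with U replaced by T.

5′-GAGTTTGCACCACAGTCGGTCCCGAGACCTACCTGCGGAATTTAGTCACATGACGTGGCGGAGCGCGCCCACTACTCTGGC-3′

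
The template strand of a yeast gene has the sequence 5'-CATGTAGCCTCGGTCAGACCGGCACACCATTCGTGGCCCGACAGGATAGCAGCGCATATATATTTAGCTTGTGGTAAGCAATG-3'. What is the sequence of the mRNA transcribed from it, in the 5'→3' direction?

The mRNA has the sequence of the coding strand (reverse complement of the template) with T→U. Reverse complement of CATGTAGCCTCGGTCAGACCGGCACACCATTCGTGGCCCGACAGGATAGCAGCGCATATATATTTAGCTTGTGGTAAGCAATG is CATTGCTTACCACAAGCTAAATATATATGCGCTGCTATCCTGTCGGGCCACGAATGGTGTGCCGGTCTGACCGAGGCTACATG; then T→U.

5'-CAUUGCUUACCACAAGCUAAAUAUAUAUGCGCUGCUAUCCUGUCGGGCCACGAAUGGUGUGCCGGUCUGACCGAGGCUACAUG-3'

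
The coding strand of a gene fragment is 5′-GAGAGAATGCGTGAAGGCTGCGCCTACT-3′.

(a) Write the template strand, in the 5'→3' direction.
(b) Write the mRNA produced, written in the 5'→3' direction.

(a) The template strand is the reverse complement of the coding strand: complement CTCTCTTACGCACTTCCGACGCGGATGA, then reverse.
(b) mRNA matches the coding strand with T→U.

(a) 5'-AGTAGGCGCAGCCTTCACGCATTCTCTC-3'
(b) 5'-GAGAGAAUGCGUGAAGGCUGCGCCUACU-3'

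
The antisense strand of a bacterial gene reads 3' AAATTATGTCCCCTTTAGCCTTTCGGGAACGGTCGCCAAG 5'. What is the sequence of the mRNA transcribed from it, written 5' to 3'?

5'-UUUAAUACAGGGGAAAUCGGAAAGCCCUUGCCAGCGGUUC-3'

Reading the template 3'→5' as shown, RNA polymerase pairs each base (A→U, T→A, G↔C) to build mRNA 5'→3' directly.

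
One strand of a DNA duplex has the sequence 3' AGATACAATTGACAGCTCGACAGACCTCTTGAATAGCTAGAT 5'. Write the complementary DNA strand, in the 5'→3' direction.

The strand is given 3'→5', so its complement runs 5'→3' in the same left-to-right order: pair each base A↔T, G↔C.

5′-TCTATGTTAACTGTCGAGCTGTCTGGAGAACTTATCGATCTA-3′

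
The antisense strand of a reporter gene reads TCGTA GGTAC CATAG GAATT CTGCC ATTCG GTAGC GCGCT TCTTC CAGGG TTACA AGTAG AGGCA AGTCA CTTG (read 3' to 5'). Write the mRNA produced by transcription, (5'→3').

5'-AGCAUCCAUGGUAUCCUUAAGACGGUAAGCCAUCGCGCGAAGAAGGUCCCAAUGUUCAUCUCCGUUCAGUGAAC-3'

Reading the template 3'→5' as shown, RNA polymerase pairs each base (A→U, T→A, G↔C) to build mRNA 5'→3' directly.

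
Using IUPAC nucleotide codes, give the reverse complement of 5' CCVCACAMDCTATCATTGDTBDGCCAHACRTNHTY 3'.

Standard pairs A↔T, G↔C; ambiguity codes pair R↔Y, M↔K, B↔V, D↔H, N↔N. Complement (GGBGTGTKHGATAGTAACHAVHCGGTDTGYANDAR), then reverse for 5'→3'.

5'-RADNAYGTDTGGCHVAHCAATGATAGHKTGTGBGG-3'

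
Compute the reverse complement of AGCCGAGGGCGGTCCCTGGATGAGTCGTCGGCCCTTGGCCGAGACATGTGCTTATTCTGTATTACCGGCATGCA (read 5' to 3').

5'-TGCATGCCGGTAATACAGAATAAGCACATGTCTCGGCCAAGGGCCGACGACTCATCCAGGGACCGCCCTCGGCT-3'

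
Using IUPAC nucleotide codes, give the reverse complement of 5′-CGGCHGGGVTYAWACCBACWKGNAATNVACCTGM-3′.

5'-KCAGGTBNATTNCMWGTVGGTWTRABCCCDGCCG-3'

Standard pairs A↔T, G↔C; ambiguity codes pair Y↔R, M↔K, W↔W, B↔V, H↔D, N↔N. Complement (GCCGDCCCBARTWTGGVTGWMCNTTANBTGGACK), then reverse for 5'→3'.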